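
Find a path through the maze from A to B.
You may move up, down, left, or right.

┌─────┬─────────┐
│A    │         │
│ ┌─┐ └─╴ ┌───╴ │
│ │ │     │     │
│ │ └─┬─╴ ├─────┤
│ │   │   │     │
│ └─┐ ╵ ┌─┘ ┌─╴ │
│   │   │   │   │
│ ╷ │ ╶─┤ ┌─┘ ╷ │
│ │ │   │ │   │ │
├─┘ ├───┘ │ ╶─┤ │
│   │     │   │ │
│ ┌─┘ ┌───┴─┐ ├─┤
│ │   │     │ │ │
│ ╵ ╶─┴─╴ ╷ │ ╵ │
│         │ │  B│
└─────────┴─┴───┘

Finding the shortest path through the maze:
Path length: 30 steps
Directions: down → down → down → right → down → down → left → down → down → right → up → right → up → right → right → up → up → right → up → right → right → down → left → down → left → down → right → down → down → right

Solution:

┌─────┬─────────┐
│A    │         │
│ ┌─┐ └─╴ ┌───╴ │
│↓│ │     │     │
│ │ └─┬─╴ ├─────┤
│↓│   │   │↱ → ↓│
│ └─┐ ╵ ┌─┘ ┌─╴ │
│↳ ↓│   │↱ ↑│↓ ↲│
│ ╷ │ ╶─┤ ┌─┘ ╷ │
│ │↓│   │↑│↓ ↲│ │
├─┘ ├───┘ │ ╶─┤ │
│↓ ↲│↱ → ↑│↳ ↓│ │
│ ┌─┘ ┌───┴─┐ ├─┤
│↓│↱ ↑│     │↓│ │
│ ╵ ╶─┴─╴ ╷ │ ╵ │
│↳ ↑      │ │↳ B│
└─────────┴─┴───┘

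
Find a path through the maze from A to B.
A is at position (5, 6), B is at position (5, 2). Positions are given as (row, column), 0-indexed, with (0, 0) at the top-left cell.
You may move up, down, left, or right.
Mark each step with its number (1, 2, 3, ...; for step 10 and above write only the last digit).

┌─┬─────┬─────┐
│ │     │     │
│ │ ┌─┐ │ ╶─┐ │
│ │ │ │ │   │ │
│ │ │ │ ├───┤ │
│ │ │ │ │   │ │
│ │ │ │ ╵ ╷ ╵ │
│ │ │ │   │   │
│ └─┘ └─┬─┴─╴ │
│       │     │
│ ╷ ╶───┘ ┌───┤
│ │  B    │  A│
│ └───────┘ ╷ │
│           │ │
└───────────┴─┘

Finding the shortest path from (5, 6) to (5, 2):
Path length: 12 steps
Directions: left → down → left → left → left → left → left → up → up → right → down → right

Solution:

┌─┬─────┬─────┐
│ │     │     │
│ │ ┌─┐ │ ╶─┐ │
│ │ │ │ │   │ │
│ │ │ │ ├───┤ │
│ │ │ │ │   │ │
│ │ │ │ ╵ ╷ ╵ │
│ │ │ │   │   │
│ └─┘ └─┬─┴─╴ │
│9 0    │     │
│ ╷ ╶───┘ ┌───┤
│8│1 B    │1 A│
│ └───────┘ ╷ │
│7 6 5 4 3 2│ │
└───────────┴─┘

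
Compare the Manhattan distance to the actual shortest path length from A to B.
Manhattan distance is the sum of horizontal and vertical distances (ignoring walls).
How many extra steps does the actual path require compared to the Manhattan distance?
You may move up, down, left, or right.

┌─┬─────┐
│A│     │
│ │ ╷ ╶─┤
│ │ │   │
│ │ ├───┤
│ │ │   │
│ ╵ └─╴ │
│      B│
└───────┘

Manhattan distance: |3 - 0| + |3 - 0| = 6
Actual path length: 6
Extra steps: 6 - 6 = 0

Solution:

┌─┬─────┐
│A│     │
│ │ ╷ ╶─┤
│↓│ │   │
│ │ ├───┤
│↓│ │   │
│ ╵ └─╴ │
│↳ → → B│
└───────┘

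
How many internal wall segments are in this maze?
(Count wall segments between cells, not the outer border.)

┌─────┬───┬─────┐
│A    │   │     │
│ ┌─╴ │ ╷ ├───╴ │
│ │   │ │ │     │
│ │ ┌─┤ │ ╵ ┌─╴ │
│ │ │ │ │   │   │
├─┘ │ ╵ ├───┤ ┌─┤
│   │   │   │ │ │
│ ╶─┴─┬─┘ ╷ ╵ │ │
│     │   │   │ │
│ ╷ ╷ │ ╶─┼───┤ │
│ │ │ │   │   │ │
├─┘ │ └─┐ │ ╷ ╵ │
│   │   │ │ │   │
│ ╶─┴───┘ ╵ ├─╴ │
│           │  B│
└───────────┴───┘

Counting internal wall segments:
Total internal walls: 49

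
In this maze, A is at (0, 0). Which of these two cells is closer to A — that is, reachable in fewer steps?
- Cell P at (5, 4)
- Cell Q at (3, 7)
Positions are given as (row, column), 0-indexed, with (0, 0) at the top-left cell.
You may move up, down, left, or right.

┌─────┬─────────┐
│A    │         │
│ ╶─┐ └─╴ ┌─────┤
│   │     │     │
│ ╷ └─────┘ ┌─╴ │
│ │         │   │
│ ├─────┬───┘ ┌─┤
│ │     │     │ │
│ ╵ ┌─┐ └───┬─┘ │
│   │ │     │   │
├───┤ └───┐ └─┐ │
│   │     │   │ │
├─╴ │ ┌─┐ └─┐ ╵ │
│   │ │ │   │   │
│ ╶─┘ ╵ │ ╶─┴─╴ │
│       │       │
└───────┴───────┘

Shortest path A → P at (5, 4): 21 steps
Shortest path A → Q at (3, 7): 18 steps

Q is closer (18 steps vs 21 steps).

Path to P:

┌─────┬─────────┐
│A    │         │
│ ╶─┐ └─╴ ┌─────┤
│↓  │     │     │
│ ╷ └─────┘ ┌─╴ │
│↓│         │   │
│ ├─────┬───┘ ┌─┤
│↓│↱ → ↓│     │ │
│ ╵ ┌─┐ └───┬─┘ │
│↳ ↑│ │↳ → ↓│   │
├───┤ └───┐ └─┐ │
│   │    P│↳ ↓│ │
├─╴ │ ┌─┐ └─┐ ╵ │
│   │ │ │↑  │↳ ↓│
│ ╶─┘ ╵ │ ╶─┴─╴ │
│       │↑ ← ← ↲│
└───────┴───────┘

Path to Q:

┌─────┬─────────┐
│A    │         │
│ ╶─┐ └─╴ ┌─────┤
│↓  │     │     │
│ ╷ └─────┘ ┌─╴ │
│↓│         │   │
│ ├─────┬───┘ ┌─┤
│↓│↱ → ↓│     │Q│
│ ╵ ┌─┐ └───┬─┘ │
│↳ ↑│ │↳ → ↓│  ↑│
├───┤ └───┐ └─┐ │
│   │     │↳ ↓│↑│
├─╴ │ ┌─┐ └─┐ ╵ │
│   │ │ │   │↳ ↑│
│ ╶─┘ ╵ │ ╶─┴─╴ │
│       │       │
└───────┴───────┘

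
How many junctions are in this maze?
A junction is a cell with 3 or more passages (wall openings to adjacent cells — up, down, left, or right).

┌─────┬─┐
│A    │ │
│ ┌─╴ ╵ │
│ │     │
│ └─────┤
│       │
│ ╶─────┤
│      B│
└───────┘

Checking each cell for number of passages:

Junctions found (3+ passages):
  (1, 2): 3 passages
  (2, 0): 3 passages
Total junctions: 2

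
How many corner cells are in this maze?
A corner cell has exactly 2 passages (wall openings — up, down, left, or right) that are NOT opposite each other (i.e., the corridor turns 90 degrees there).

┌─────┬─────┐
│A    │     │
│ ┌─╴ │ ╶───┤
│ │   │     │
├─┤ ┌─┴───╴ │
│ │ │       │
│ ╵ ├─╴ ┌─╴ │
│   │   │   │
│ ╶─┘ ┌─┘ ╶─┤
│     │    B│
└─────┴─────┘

Counting corner cells (2 non-opposite passages):
Total corners: 14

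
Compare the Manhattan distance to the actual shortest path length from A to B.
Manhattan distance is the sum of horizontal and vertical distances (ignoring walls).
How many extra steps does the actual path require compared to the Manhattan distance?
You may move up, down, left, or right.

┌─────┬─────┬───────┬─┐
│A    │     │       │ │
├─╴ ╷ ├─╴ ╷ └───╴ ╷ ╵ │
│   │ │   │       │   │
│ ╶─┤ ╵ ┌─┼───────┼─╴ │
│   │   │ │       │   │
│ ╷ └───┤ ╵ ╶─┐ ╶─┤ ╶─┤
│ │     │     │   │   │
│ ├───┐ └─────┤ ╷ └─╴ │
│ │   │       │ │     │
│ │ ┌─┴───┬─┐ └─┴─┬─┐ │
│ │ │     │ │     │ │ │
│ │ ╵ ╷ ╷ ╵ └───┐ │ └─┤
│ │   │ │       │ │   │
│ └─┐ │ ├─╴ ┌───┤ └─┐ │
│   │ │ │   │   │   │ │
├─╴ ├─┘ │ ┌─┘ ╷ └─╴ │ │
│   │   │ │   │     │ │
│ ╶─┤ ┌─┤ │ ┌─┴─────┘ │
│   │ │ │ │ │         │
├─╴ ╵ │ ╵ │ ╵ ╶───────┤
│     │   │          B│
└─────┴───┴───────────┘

Manhattan distance: |10 - 0| + |10 - 0| = 20
Actual path length: 32
Extra steps: 32 - 20 = 12

Solution:

┌─────┬─────┬───────┬─┐
│A ↓  │     │       │ │
├─╴ ╷ ├─╴ ╷ └───╴ ╷ ╵ │
│↓ ↲│ │   │       │   │
│ ╶─┤ ╵ ┌─┼───────┼─╴ │
│↳ ↓│   │ │       │   │
│ ╷ └───┤ ╵ ╶─┐ ╶─┤ ╶─┤
│ │↳ → ↓│     │   │   │
│ ├───┐ └─────┤ ╷ └─╴ │
│ │   │↳ → → ↓│ │     │
│ │ ┌─┴───┬─┐ └─┴─┬─┐ │
│ │ │     │ │↳ → ↓│ │ │
│ │ ╵ ╷ ╷ ╵ └───┐ │ └─┤
│ │   │ │       │↓│   │
│ └─┐ │ ├─╴ ┌───┤ └─┐ │
│   │ │ │   │↓ ↰│↳ ↓│ │
├─╴ ├─┘ │ ┌─┘ ╷ └─╴ │ │
│   │   │ │↓ ↲│↑ ← ↲│ │
│ ╶─┤ ┌─┤ │ ┌─┴─────┘ │
│   │ │ │ │↓│         │
├─╴ ╵ │ ╵ │ ╵ ╶───────┤
│     │   │↳ → → → → B│
└─────┴───┴───────────┘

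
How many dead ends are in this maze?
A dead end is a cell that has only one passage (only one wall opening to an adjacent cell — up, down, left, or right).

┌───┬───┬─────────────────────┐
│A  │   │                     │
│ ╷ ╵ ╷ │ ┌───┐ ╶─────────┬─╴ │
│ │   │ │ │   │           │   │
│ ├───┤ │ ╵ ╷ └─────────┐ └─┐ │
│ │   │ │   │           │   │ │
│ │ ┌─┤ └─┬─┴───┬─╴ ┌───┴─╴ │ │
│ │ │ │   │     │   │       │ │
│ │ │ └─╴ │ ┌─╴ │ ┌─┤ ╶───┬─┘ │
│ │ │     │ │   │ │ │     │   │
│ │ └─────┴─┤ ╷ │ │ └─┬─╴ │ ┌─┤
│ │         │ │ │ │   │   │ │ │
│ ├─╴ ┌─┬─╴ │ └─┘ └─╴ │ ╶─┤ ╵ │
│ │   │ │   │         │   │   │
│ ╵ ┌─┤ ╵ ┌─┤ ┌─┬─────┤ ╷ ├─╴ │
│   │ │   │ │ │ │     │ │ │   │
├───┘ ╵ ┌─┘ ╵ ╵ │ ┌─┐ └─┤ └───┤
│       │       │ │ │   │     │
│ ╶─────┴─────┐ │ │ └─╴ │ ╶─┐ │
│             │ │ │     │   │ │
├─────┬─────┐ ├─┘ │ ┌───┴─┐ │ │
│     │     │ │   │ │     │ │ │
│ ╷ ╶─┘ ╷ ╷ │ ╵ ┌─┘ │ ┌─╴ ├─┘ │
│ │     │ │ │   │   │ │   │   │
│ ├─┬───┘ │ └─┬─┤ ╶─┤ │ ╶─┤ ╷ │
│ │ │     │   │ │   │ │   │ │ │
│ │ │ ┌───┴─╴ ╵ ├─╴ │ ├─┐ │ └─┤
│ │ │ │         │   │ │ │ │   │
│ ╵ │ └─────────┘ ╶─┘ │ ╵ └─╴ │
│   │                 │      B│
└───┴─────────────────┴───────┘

Checking each cell for number of passages:

Dead ends found at positions:
  (1, 13)
  (2, 2)
  (2, 11)
  (3, 2)
  (4, 5)
  (4, 9)
  (5, 7)
  (5, 14)
  (6, 3)
  (7, 2)
  (7, 5)
  (7, 7)
  (7, 11)
  (7, 13)
  (8, 4)
  (8, 9)
  (9, 7)
  (10, 2)
  (10, 13)
  (12, 1)
  (12, 7)
  (12, 14)
  (13, 3)
  (13, 11)
Total dead ends: 24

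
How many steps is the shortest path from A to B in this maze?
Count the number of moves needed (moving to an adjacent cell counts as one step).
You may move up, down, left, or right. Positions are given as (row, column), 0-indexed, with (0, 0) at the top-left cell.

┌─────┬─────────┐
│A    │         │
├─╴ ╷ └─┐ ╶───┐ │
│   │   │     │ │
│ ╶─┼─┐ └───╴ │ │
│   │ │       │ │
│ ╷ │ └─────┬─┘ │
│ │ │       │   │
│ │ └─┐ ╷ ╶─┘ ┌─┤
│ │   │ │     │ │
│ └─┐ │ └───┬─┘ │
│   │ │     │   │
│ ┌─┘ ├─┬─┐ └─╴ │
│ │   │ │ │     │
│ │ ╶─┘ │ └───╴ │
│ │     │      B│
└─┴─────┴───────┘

Using BFS to find shortest path:
Start: (0, 0), End: (7, 7)
Path found:
(0,0) → (0,1) → (0,2) → (1,2) → (1,3) → (2,3) → (2,4) → (2,5) → (2,6) → (1,6) → (1,5) → (1,4) → (0,4) → (0,5) → (0,6) → (0,7) → (1,7) → (2,7) → (3,7) → (3,6) → (4,6) → (4,5) → (4,4) → (3,4) → (3,3) → (4,3) → (5,3) → (5,4) → (5,5) → (6,5) → (6,6) → (6,7) → (7,7)
Number of steps: 32

Solution:

┌─────┬─────────┐
│A → ↓│  ↱ → → ↓│
├─╴ ╷ └─┐ ╶───┐ │
│   │↳ ↓│↑ ← ↰│↓│
│ ╶─┼─┐ └───╴ │ │
│   │ │↳ → → ↑│↓│
│ ╷ │ └─────┬─┘ │
│ │ │  ↓ ↰  │↓ ↲│
│ │ └─┐ ╷ ╶─┘ ┌─┤
│ │   │↓│↑ ← ↲│ │
│ └─┐ │ └───┬─┘ │
│   │ │↳ → ↓│   │
│ ┌─┘ ├─┬─┐ └─╴ │
│ │   │ │ │↳ → ↓│
│ │ ╶─┘ │ └───╴ │
│ │     │      B│
└─┴─────┴───────┘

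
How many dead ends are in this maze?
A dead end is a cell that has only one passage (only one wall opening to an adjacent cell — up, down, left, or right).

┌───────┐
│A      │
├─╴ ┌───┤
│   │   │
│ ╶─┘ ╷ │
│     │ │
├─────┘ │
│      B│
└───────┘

Checking each cell for number of passages:

Dead ends found at positions:
  (0, 0)
  (0, 3)
  (3, 0)
Total dead ends: 3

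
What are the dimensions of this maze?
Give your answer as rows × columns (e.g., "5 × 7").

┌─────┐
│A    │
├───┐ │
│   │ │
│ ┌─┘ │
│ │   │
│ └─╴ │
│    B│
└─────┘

Counting the maze dimensions:
Rows (vertical): 4
Columns (horizontal): 3
Dimensions: 4 × 3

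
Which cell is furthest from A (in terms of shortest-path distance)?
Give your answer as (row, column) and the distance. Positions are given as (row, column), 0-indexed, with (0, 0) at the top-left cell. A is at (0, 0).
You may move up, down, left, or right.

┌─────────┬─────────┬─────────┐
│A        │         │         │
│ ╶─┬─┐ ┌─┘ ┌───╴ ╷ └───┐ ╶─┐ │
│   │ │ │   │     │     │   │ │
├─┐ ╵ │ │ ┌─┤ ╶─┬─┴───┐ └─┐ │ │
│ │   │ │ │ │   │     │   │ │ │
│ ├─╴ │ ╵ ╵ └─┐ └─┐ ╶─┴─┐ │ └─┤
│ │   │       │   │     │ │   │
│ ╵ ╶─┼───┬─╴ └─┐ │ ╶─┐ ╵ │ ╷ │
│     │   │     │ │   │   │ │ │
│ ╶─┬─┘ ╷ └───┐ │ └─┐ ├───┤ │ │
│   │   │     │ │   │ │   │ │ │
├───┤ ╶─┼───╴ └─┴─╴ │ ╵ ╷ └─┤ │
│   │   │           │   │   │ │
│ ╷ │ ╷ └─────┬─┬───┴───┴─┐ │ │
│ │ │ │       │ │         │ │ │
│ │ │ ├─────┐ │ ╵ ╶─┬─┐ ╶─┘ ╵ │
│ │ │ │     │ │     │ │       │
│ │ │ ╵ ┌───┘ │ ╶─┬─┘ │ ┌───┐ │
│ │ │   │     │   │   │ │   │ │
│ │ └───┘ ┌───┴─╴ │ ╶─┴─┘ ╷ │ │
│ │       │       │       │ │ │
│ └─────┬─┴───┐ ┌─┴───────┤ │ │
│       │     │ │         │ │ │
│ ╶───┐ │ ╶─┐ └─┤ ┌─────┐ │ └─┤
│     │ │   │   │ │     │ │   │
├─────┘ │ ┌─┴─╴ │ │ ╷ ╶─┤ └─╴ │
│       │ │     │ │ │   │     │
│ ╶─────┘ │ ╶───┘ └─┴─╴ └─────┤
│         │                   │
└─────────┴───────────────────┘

Computing BFS distances from A to all cells:
Furthest cell: (8, 10)
Distance: 110 steps

Path from A to the furthest cell:

┌─────────┬─────────┬─────────┐
│A → → ↓  │↱ → → ↓  │         │
│ ╶─┬─┐ ┌─┘ ┌───╴ ╷ └───┐ ╶─┐ │
│   │ │↓│↱ ↑│↓ ← ↲│     │   │ │
├─┐ ╵ │ │ ┌─┤ ╶─┬─┴───┐ └─┐ │ │
│ │   │↓│↑│ │↳ ↓│     │   │ │ │
│ ├─╴ │ ╵ ╵ └─┐ └─┐ ╶─┴─┐ │ └─┤
│ │   │↳ ↑    │↳ ↓│     │ │   │
│ ╵ ╶─┼───┬─╴ └─┐ │ ╶─┐ ╵ │ ╷ │
│     │↓ ↰│     │↓│   │   │ │ │
│ ╶─┬─┘ ╷ └───┐ │ └─┐ ├───┤ │ │
│   │↓ ↲│↑ ← ↰│ │↳ ↓│ │   │ │ │
├───┤ ╶─┼───╴ └─┴─╴ │ ╵ ╷ └─┤ │
│↓ ↰│↳ ↓│    ↑ ← ← ↲│   │   │ │
│ ╷ │ ╷ └─────┬─┬───┴───┴─┐ │ │
│↓│↑│ │↳ → → ↓│ │         │ │ │
│ │ │ ├─────┐ │ ╵ ╶─┬─┐ ╶─┘ ╵ │
│↓│↑│ │     │↓│     │B│       │
│ │ │ ╵ ┌───┘ │ ╶─┬─┘ │ ┌───┐ │
│↓│↑│   │↓ ← ↲│   │↱ ↑│ │↓ ↰│ │
│ │ └───┘ ┌───┴─╴ │ ╶─┴─┘ ╷ │ │
│↓│↑ ← ← ↲│       │↑ ← ← ↲│↑│ │
│ └─────┬─┴───┐ ┌─┴───────┤ │ │
│↳ → → ↓│↱ → ↓│ │↱ → → → ↓│↑│ │
│ ╶───┐ │ ╶─┐ └─┤ ┌─────┐ │ └─┤
│     │↓│↑  │↳ ↓│↑│     │↓│↑ ↰│
├─────┘ │ ┌─┴─╴ │ │ ╷ ╶─┤ └─╴ │
│↓ ← ← ↲│↑│↓ ← ↲│↑│ │   │↳ → ↑│
│ ╶─────┘ │ ╶───┘ └─┴─╴ └─────┤
│↳ → → → ↑│↳ → → ↑            │
└─────────┴───────────────────┘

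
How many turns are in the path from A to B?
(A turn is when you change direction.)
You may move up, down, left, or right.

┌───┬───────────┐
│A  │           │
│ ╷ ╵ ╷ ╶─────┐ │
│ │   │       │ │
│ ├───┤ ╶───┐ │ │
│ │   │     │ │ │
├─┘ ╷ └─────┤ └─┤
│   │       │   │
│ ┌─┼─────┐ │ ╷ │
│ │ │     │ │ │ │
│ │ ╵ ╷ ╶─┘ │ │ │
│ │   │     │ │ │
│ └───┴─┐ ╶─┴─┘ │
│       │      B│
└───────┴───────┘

Directions: right, down, right, up, right, down, right, right, right, down, down, right, down, down, down
Number of turns: 9

Solution:

┌───┬───────────┐
│A ↓│↱ ↓        │
│ ╷ ╵ ╷ ╶─────┐ │
│ │↳ ↑│↳ → → ↓│ │
│ ├───┤ ╶───┐ │ │
│ │   │     │↓│ │
├─┘ ╷ └─────┤ └─┤
│   │       │↳ ↓│
│ ┌─┼─────┐ │ ╷ │
│ │ │     │ │ │↓│
│ │ ╵ ╷ ╶─┘ │ │ │
│ │   │     │ │↓│
│ └───┴─┐ ╶─┴─┘ │
│       │      B│
└───────┴───────┘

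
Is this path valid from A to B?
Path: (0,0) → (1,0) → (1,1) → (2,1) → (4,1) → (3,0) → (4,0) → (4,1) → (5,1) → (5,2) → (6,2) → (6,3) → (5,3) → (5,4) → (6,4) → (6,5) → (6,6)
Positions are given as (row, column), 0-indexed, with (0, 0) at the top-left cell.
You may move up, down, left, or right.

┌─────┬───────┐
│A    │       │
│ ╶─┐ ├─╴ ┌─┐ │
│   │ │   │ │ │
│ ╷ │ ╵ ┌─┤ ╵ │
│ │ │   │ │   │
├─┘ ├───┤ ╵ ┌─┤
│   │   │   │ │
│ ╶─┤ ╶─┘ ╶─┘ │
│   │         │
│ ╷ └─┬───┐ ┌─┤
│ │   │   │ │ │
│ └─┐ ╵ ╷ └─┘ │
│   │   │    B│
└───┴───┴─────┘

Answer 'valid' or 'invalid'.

Checking path validity:
Result: Invalid move at step 4: cannot move from (2, 1) to (4, 1).

invalid

Correct solution:

┌─────┬───────┐
│A    │       │
│ ╶─┐ ├─╴ ┌─┐ │
│↳ ↓│ │   │ │ │
│ ╷ │ ╵ ┌─┤ ╵ │
│ │↓│   │ │   │
├─┘ ├───┤ ╵ ┌─┤
│↓ ↲│   │   │ │
│ ╶─┤ ╶─┘ ╶─┘ │
│↳ ↓│         │
│ ╷ └─┬───┐ ┌─┤
│ │↳ ↓│↱ ↓│ │ │
│ └─┐ ╵ ╷ └─┘ │
│   │↳ ↑│↳ → B│
└───┴───┴─────┘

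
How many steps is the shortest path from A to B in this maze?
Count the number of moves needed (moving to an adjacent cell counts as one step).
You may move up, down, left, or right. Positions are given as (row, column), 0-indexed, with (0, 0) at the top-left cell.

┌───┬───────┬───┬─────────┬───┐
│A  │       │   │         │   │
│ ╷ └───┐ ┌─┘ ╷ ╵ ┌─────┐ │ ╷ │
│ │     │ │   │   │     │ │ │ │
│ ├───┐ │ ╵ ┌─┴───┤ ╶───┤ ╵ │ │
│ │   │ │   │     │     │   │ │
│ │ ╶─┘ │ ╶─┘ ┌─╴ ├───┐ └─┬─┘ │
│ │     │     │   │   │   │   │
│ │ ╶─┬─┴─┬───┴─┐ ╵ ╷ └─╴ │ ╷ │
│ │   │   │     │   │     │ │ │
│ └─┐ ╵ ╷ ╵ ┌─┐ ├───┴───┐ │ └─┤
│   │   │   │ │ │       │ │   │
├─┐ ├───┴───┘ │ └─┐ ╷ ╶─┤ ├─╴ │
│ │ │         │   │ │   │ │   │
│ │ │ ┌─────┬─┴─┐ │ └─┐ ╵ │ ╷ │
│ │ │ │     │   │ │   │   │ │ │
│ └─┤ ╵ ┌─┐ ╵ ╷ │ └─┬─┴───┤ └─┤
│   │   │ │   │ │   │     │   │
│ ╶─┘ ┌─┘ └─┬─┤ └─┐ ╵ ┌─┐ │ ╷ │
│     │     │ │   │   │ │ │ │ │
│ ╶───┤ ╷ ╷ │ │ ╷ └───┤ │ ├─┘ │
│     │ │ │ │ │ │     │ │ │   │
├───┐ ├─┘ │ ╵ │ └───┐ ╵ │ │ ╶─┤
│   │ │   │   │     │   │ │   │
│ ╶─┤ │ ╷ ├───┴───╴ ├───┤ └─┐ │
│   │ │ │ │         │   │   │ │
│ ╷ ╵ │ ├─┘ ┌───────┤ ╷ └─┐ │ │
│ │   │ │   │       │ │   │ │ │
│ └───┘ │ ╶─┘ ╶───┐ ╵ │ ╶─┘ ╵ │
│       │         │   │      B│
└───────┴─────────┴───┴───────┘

Using BFS to find shortest path:
Start: (0, 0), End: (14, 14)
Path found:
(0,0) → (0,1) → (1,1) → (1,2) → (1,3) → (2,3) → (3,3) → (3,2) → (3,1) → (4,1) → (4,2) → (5,2) → (5,3) → (4,3) → (4,4) → (5,4) → (5,5) → (4,5) → (4,6) → (4,7) → (5,7) → (6,7) → (6,8) → (7,8) → (8,8) → (8,9) → (9,9) → (9,10) → (8,10) → (8,11) → (8,12) → (9,12) → (10,12) → (11,12) → (12,12) → (12,13) → (13,13) → (14,13) → (14,14)
Number of steps: 38

Solution:

┌───┬───────┬───┬─────────┬───┐
│A ↓│       │   │         │   │
│ ╷ └───┐ ┌─┘ ╷ ╵ ┌─────┐ │ ╷ │
│ │↳ → ↓│ │   │   │     │ │ │ │
│ ├───┐ │ ╵ ┌─┴───┤ ╶───┤ ╵ │ │
│ │   │↓│   │     │     │   │ │
│ │ ╶─┘ │ ╶─┘ ┌─╴ ├───┐ └─┬─┘ │
│ │↓ ← ↲│     │   │   │   │   │
│ │ ╶─┬─┴─┬───┴─┐ ╵ ╷ └─╴ │ ╷ │
│ │↳ ↓│↱ ↓│↱ → ↓│   │     │ │ │
│ └─┐ ╵ ╷ ╵ ┌─┐ ├───┴───┐ │ └─┤
│   │↳ ↑│↳ ↑│ │↓│       │ │   │
├─┐ ├───┴───┘ │ └─┐ ╷ ╶─┤ ├─╴ │
│ │ │         │↳ ↓│ │   │ │   │
│ │ │ ┌─────┬─┴─┐ │ └─┐ ╵ │ ╷ │
│ │ │ │     │   │↓│   │   │ │ │
│ └─┤ ╵ ┌─┐ ╵ ╷ │ └─┬─┴───┤ └─┤
│   │   │ │   │ │↳ ↓│↱ → ↓│   │
│ ╶─┘ ┌─┘ └─┬─┤ └─┐ ╵ ┌─┐ │ ╷ │
│     │     │ │   │↳ ↑│ │↓│ │ │
│ ╶───┤ ╷ ╷ │ │ ╷ └───┤ │ ├─┘ │
│     │ │ │ │ │ │     │ │↓│   │
├───┐ ├─┘ │ ╵ │ └───┐ ╵ │ │ ╶─┤
│   │ │   │   │     │   │↓│   │
│ ╶─┤ │ ╷ ├───┴───╴ ├───┤ └─┐ │
│   │ │ │ │         │   │↳ ↓│ │
│ ╷ ╵ │ ├─┘ ┌───────┤ ╷ └─┐ │ │
│ │   │ │   │       │ │   │↓│ │
│ └───┘ │ ╶─┘ ╶───┐ ╵ │ ╶─┘ ╵ │
│       │         │   │    ↳ B│
└───────┴─────────┴───┴───────┘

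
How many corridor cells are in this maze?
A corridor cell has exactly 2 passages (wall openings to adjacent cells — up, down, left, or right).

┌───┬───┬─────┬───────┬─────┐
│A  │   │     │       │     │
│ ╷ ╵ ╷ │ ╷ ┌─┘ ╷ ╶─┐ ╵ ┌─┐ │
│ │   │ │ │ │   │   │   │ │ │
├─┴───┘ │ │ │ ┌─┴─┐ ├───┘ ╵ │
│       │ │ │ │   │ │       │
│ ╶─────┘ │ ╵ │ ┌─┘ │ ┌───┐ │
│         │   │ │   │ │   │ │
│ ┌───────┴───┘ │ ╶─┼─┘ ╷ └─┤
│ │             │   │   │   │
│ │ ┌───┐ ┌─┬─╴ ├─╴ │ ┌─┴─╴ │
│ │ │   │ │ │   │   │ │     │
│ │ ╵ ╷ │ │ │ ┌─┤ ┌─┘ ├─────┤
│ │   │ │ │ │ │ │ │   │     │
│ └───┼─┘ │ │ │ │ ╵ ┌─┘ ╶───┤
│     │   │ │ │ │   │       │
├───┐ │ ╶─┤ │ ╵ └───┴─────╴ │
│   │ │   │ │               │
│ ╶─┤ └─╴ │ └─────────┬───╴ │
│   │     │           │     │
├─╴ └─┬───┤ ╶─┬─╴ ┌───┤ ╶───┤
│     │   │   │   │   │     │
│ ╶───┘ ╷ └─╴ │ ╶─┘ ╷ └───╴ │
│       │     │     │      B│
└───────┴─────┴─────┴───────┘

Counting cells with exactly 2 passages:
Total corridor cells: 140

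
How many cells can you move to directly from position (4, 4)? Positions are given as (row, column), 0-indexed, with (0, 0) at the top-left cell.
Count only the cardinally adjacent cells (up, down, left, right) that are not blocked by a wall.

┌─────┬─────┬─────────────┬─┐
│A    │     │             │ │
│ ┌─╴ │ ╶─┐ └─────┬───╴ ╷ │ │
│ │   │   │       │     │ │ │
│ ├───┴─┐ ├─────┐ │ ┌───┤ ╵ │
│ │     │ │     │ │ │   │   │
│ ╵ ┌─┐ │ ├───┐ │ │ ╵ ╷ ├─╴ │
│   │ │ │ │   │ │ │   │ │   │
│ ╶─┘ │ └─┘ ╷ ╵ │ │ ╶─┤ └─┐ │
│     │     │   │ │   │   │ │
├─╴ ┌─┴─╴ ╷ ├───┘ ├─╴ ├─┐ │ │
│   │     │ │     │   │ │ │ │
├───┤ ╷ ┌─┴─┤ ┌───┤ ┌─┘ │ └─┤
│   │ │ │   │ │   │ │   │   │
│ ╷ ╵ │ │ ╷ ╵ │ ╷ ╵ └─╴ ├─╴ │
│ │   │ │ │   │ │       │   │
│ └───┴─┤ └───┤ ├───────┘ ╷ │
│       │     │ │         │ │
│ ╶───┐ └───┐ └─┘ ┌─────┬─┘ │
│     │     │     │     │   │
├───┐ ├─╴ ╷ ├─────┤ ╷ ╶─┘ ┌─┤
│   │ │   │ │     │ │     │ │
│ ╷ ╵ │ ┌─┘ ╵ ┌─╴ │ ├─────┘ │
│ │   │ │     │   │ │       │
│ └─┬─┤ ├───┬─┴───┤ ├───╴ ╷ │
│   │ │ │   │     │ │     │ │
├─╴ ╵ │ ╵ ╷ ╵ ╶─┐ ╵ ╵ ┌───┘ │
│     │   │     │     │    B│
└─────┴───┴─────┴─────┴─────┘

Checking passable neighbors of (4, 4):
Neighbors: (5, 4), (4, 3), (4, 5)
Count: 3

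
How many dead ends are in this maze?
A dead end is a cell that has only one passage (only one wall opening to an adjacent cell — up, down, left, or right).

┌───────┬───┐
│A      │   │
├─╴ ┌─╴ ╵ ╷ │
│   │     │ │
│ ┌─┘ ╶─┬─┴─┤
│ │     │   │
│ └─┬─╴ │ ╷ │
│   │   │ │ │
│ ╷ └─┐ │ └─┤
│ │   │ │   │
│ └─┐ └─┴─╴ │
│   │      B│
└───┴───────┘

Checking each cell for number of passages:

Dead ends found at positions:
  (0, 0)
  (1, 5)
  (2, 1)
  (3, 2)
  (3, 5)
  (4, 3)
  (5, 1)
Total dead ends: 7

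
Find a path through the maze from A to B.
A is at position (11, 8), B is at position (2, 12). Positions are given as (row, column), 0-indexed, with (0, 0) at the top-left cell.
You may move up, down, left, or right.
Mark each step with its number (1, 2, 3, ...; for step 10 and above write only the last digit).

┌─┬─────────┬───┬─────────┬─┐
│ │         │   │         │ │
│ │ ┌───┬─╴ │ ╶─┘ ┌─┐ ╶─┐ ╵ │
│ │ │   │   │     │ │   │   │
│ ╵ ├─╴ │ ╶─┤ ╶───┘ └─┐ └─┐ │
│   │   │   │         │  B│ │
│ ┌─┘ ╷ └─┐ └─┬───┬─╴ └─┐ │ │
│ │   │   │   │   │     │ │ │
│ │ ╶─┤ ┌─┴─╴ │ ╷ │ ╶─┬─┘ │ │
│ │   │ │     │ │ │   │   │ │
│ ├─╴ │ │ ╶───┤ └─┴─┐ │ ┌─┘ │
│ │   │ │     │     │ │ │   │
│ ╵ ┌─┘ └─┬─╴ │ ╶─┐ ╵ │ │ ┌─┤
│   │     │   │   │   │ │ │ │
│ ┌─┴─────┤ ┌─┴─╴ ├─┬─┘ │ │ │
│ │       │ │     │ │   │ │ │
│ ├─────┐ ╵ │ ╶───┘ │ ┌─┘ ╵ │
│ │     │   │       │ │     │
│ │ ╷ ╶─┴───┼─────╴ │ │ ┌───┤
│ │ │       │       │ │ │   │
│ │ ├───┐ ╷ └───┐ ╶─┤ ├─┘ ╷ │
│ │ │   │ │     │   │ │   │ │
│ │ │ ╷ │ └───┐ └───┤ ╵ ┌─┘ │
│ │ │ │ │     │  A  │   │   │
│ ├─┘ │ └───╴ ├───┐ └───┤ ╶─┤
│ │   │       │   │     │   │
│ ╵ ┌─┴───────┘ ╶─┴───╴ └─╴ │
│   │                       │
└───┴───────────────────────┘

Finding the shortest path from (11, 8) to (2, 12):
Path length: 29 steps
Directions: right → down → right → right → down → right → right → up → left → up → right → up → up → left → down → left → down → left → up → up → up → up → right → up → up → up → right → up → up

Solution:

┌─┬─────────┬───┬─────────┬─┐
│ │         │   │         │ │
│ │ ┌───┬─╴ │ ╶─┘ ┌─┐ ╶─┐ ╵ │
│ │ │   │   │     │ │   │   │
│ ╵ ├─╴ │ ╶─┤ ╶───┘ └─┐ └─┐ │
│   │   │   │         │  B│ │
│ ┌─┘ ╷ └─┐ └─┬───┬─╴ └─┐ │ │
│ │   │   │   │   │     │8│ │
│ │ ╶─┤ ┌─┴─╴ │ ╷ │ ╶─┬─┘ │ │
│ │   │ │     │ │ │   │6 7│ │
│ ├─╴ │ │ ╶───┤ └─┴─┐ │ ┌─┘ │
│ │   │ │     │     │ │5│   │
│ ╵ ┌─┘ └─┬─╴ │ ╶─┐ ╵ │ │ ┌─┤
│   │     │   │   │   │4│ │ │
│ ┌─┴─────┤ ┌─┴─╴ ├─┬─┘ │ │ │
│ │       │ │     │ │2 3│ │ │
│ ├─────┐ ╵ │ ╶───┘ │ ┌─┘ ╵ │
│ │     │   │       │1│     │
│ │ ╷ ╶─┴───┼─────╴ │ │ ┌───┤
│ │ │       │       │0│ │4 3│
│ │ ├───┐ ╷ └───┐ ╶─┤ ├─┘ ╷ │
│ │ │   │ │     │   │9│6 5│2│
│ │ │ ╷ │ └───┐ └───┤ ╵ ┌─┘ │
│ │ │ │ │     │  A 1│8 7│0 1│
│ ├─┘ │ └───╴ ├───┐ └───┤ ╶─┤
│ │   │       │   │2 3 4│9 8│
│ ╵ ┌─┴───────┘ ╶─┴───╴ └─╴ │
│   │                  5 6 7│
└───┴───────────────────────┘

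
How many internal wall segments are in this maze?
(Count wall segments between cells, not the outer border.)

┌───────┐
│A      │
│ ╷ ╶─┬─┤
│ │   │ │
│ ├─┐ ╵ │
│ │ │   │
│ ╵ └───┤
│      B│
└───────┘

Counting internal wall segments:
Total internal walls: 9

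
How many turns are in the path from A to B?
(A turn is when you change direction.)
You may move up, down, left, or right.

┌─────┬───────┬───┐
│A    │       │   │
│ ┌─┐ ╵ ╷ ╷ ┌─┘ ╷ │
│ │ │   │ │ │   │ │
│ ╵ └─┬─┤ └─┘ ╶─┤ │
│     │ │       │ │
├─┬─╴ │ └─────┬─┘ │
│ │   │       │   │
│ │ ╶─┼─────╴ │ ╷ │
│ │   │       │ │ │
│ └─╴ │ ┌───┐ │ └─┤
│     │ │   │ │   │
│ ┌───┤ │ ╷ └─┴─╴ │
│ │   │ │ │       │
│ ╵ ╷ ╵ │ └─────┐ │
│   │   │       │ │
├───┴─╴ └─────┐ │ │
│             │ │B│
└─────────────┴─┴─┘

Directions: right, right, down, right, up, right, down, down, right, right, up, right, up, right, down, down, down, left, down, down, right, down, down, down
Number of turns: 15

Solution:

┌─────┬───────┬───┐
│A → ↓│↱ ↓    │↱ ↓│
│ ┌─┐ ╵ ╷ ╷ ┌─┘ ╷ │
│ │ │↳ ↑│↓│ │↱ ↑│↓│
│ ╵ └─┬─┤ └─┘ ╶─┤ │
│     │ │↳ → ↑  │↓│
├─┬─╴ │ └─────┬─┘ │
│ │   │       │↓ ↲│
│ │ ╶─┼─────╴ │ ╷ │
│ │   │       │↓│ │
│ └─╴ │ ┌───┐ │ └─┤
│     │ │   │ │↳ ↓│
│ ┌───┤ │ ╷ └─┴─╴ │
│ │   │ │ │      ↓│
│ ╵ ╷ ╵ │ └─────┐ │
│   │   │       │↓│
├───┴─╴ └─────┐ │ │
│             │ │B│
└─────────────┴─┴─┘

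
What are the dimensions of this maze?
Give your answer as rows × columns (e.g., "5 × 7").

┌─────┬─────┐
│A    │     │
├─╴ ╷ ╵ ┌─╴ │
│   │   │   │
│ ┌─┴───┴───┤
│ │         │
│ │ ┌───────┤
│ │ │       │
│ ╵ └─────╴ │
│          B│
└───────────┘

Counting the maze dimensions:
Rows (vertical): 5
Columns (horizontal): 6
Dimensions: 5 × 6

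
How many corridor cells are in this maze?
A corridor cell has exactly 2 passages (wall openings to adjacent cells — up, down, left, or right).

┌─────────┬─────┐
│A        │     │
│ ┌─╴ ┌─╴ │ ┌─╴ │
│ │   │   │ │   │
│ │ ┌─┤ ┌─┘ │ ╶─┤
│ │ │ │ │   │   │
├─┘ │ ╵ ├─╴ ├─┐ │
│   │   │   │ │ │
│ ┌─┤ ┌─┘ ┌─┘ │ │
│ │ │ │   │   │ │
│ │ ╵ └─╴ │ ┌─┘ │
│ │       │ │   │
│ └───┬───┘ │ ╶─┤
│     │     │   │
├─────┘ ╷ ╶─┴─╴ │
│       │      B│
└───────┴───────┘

Counting cells with exactly 2 passages:
Total corridor cells: 50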